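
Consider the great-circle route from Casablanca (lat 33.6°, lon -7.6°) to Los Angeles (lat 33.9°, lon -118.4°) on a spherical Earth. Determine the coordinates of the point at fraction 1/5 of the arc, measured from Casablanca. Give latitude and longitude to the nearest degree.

≈ lat 43°, lon -26°

Write both endpoints as unit vectors p₁, p₂ with components (cos φ cos λ, cos φ sin λ, sin φ).
The central angle between the endpoints is δ = arccos(p₁·p₂) ≈ 1.508 rad (86.4°).
Interpolate at f = 1/5 with slerp weights a = sin((1−f)δ)/sin δ ≈ 0.936, b = sin(fδ)/sin δ ≈ 0.298.
p = a·p₁ + b·p₂ ≈ (0.655, -0.320, 0.684); φ = arcsin(p_z) ≈ 43.16°, λ = atan2(p_y, p_x) ≈ -26.05°.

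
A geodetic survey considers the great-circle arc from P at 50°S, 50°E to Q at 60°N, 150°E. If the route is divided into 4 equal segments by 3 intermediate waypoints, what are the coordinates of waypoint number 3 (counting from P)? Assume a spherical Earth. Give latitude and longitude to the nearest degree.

Write both endpoints as unit vectors p₁, p₂ with components (cos φ cos λ, cos φ sin λ, sin φ).
The central angle between the endpoints is δ = arccos(p₁·p₂) ≈ 2.373 rad (136.0°).
Interpolate at f = 3/4 with slerp weights a = sin((1−f)δ)/sin δ ≈ 0.805, b = sin(fδ)/sin δ ≈ 1.408.
p = a·p₁ + b·p₂ ≈ (-0.277, 0.748, 0.603); φ = arcsin(p_z) ≈ 37.07°, λ = atan2(p_y, p_x) ≈ 110.32°.

≈ 37°N, 110°E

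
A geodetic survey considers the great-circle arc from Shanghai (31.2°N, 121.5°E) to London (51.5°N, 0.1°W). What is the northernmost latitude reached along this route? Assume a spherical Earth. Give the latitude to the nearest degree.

≈ 63°N

The great circle lies in the plane with unit normal n̂ = (p₁ × p₂)/|p₁ × p₂|.
Here n̂_z ≈ -0.457; the vertex latitude is φ_max = arccos|n̂_z| ≈ 62.8°.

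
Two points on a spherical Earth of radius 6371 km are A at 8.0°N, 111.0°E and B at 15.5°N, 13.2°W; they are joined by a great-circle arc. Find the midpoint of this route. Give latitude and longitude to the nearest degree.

Convert each endpoint to a unit vector on the sphere (x = cos φ cos λ, y = cos φ sin λ, z = sin φ).
The central angle between the endpoints is δ = arccos(p₁·p₂) ≈ 2.093 rad (119.9°).
Interpolate at f = 1/2 with slerp weights a = sin((1−f)δ)/sin δ ≈ 0.999, b = sin(fδ)/sin δ ≈ 0.999.
p = a·p₁ + b·p₂ ≈ (0.583, 0.704, 0.406); φ = arcsin(p_z) ≈ 23.96°, λ = atan2(p_y, p_x) ≈ 50.37°.

≈ 24°N, 50°E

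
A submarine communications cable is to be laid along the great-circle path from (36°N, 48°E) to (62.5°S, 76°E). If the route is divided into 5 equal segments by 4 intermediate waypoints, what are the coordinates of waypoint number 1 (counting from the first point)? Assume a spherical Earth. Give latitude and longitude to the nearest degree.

≈ (16°N, 53°E)

The haversine formula gives a central angle δ ≈ 1.764 rad (101.0°) between the endpoints.
Interpolate at f = 1/5 with slerp weights a = sin((1−f)δ)/sin δ ≈ 1.006, b = sin(fδ)/sin δ ≈ 0.352.
p = a·p₁ + b·p₂ ≈ (0.584, 0.762, 0.279); φ = arcsin(p_z) ≈ 16.20°, λ = atan2(p_y, p_x) ≈ 52.56°.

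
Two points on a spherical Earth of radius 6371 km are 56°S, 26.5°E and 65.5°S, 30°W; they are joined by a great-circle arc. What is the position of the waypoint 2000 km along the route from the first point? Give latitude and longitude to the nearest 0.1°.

≈ 64.9°S, 5.9°W

Write both endpoints as unit vectors p₁, p₂ with components (cos φ cos λ, cos φ sin λ, sin φ).
The central angle between the endpoints is δ = arccos(p₁·p₂) ≈ 0.490 rad (28.1°). The total great-circle distance is δ·R ≈ 0.490 × 6371 ≈ 3121 km, so the target fraction is f = 2000/3121 ≈ 0.641.
Interpolate at f ≈ 0.641 with slerp weights a = sin((1−f)δ)/sin δ ≈ 0.372, b = sin(fδ)/sin δ ≈ 0.656.
p = a·p₁ + b·p₂ ≈ (0.422, -0.043, -0.906); φ = arcsin(p_z) ≈ -64.91°, λ = atan2(p_y, p_x) ≈ -5.85°.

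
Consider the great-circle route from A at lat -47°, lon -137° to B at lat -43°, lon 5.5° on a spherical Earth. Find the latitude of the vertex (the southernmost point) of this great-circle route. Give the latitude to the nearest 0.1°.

The great circle lies in the plane with unit normal n̂ = (p₁ × p₂)/|p₁ × p₂|.
Here n̂_z ≈ +0.305; the vertex latitude is φ_max = arccos|n̂_z| ≈ 72.2°.
Check via Clairaut: cos φ_max = |cos φ₁| · sin C = cos(47.0°)·sin(153.4°) ≈ 0.305, again giving ≈ 72.2°.

≈ -72.2°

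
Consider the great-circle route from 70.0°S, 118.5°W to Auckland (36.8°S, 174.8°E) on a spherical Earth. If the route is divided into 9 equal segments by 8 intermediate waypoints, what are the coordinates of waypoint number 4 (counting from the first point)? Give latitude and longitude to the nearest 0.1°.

≈ 59.3°S, 163.4°W

The haversine formula gives a central angle δ ≈ 0.835 rad (47.8°) between the endpoints.
Interpolate at f = 4/9 with slerp weights a = sin((1−f)δ)/sin δ ≈ 0.604, b = sin(fδ)/sin δ ≈ 0.489.
p = a·p₁ + b·p₂ ≈ (-0.489, -0.146, -0.860); φ = arcsin(p_z) ≈ -59.34°, λ = atan2(p_y, p_x) ≈ -163.37°.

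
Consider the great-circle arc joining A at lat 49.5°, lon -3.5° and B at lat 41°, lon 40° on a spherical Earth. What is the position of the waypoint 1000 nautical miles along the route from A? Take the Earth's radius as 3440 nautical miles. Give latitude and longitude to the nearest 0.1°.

≈ lat 47.1°, lon 21.4°

Convert each endpoint to a unit vector on the sphere (x = cos φ cos λ, y = cos φ sin λ, z = sin φ).
The central angle between the endpoints is δ = arccos(p₁·p₂) ≈ 0.546 rad (31.3°). The total great-circle distance is δ·R ≈ 0.546 × 3440 ≈ 1880 nmi, so the target fraction is f = 1000/1880 ≈ 0.532.
Interpolate at f ≈ 0.532 with slerp weights a = sin((1−f)δ)/sin δ ≈ 0.487, b = sin(fδ)/sin δ ≈ 0.552.
p = a·p₁ + b·p₂ ≈ (0.634, 0.248, 0.732); φ = arcsin(p_z) ≈ 47.06°, λ = atan2(p_y, p_x) ≈ 21.37°.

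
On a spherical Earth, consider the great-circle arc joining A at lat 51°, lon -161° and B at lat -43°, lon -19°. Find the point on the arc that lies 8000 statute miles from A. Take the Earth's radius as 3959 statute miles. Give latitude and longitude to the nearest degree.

Convert each endpoint to a unit vector on the sphere (x = cos φ cos λ, y = cos φ sin λ, z = sin φ).
The central angle between the endpoints is δ = arccos(p₁·p₂) ≈ 2.674 rad (153.2°). The total great-circle distance is δ·R ≈ 2.674 × 3959 ≈ 10587 mi, so the target fraction is f = 8000/10587 ≈ 0.756.
Interpolate at f ≈ 0.756 with slerp weights a = sin((1−f)δ)/sin δ ≈ 1.349, b = sin(fδ)/sin δ ≈ 1.998.
p = a·p₁ + b·p₂ ≈ (0.579, -0.752, -0.314); φ = arcsin(p_z) ≈ -18.33°, λ = atan2(p_y, p_x) ≈ -52.40°.

≈ lat -18°, lon -52°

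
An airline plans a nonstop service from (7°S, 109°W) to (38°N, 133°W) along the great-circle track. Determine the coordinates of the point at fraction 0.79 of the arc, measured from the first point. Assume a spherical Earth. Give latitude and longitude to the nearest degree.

Convert each endpoint to a unit vector on the sphere (x = cos φ cos λ, y = cos φ sin λ, z = sin φ).
The central angle between the endpoints is δ = arccos(p₁·p₂) ≈ 0.877 rad (50.2°).
Interpolate at f = 0.79 with slerp weights a = sin((1−f)δ)/sin δ ≈ 0.238, b = sin(fδ)/sin δ ≈ 0.831.
p = a·p₁ + b·p₂ ≈ (-0.523, -0.702, 0.482); φ = arcsin(p_z) ≈ 28.85°, λ = atan2(p_y, p_x) ≈ -126.70°.

≈ (29°N, 127°W)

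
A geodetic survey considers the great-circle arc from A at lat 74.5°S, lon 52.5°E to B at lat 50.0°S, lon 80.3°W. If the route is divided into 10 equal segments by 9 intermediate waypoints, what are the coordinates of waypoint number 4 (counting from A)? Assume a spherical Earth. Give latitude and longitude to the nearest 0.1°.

Write both endpoints as unit vectors p₁, p₂ with components (cos φ cos λ, cos φ sin λ, sin φ).
The central angle between the endpoints is δ = arccos(p₁·p₂) ≈ 0.900 rad (51.6°).
Interpolate at f = 4/10 with slerp weights a = sin((1−f)δ)/sin δ ≈ 0.656, b = sin(fδ)/sin δ ≈ 0.450.
p = a·p₁ + b·p₂ ≈ (0.155, -0.146, -0.977); φ = arcsin(p_z) ≈ -77.69°, λ = atan2(p_y, p_x) ≈ -43.16°.

≈ lat 77.7°S, lon 43.2°W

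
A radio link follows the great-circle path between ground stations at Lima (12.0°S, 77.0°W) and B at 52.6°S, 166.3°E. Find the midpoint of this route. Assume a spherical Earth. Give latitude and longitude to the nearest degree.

Write both endpoints as unit vectors p₁, p₂ with components (cos φ cos λ, cos φ sin λ, sin φ).
The central angle between the endpoints is δ = arccos(p₁·p₂) ≈ 1.673 rad (95.8°).
Interpolate at f = 1/2 with slerp weights a = sin((1−f)δ)/sin δ ≈ 0.746, b = sin(fδ)/sin δ ≈ 0.746.
p = a·p₁ + b·p₂ ≈ (-0.276, -0.604, -0.748); φ = arcsin(p_z) ≈ -48.40°, λ = atan2(p_y, p_x) ≈ -114.57°.

≈ 48°S, 115°W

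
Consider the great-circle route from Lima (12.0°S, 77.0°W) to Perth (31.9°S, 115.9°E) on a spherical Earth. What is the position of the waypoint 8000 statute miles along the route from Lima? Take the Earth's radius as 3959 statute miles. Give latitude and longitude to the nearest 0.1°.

≈ 49.4°S, 124.5°E

Write both endpoints as unit vectors p₁, p₂ with components (cos φ cos λ, cos φ sin λ, sin φ).
The central angle between the endpoints is δ = arccos(p₁·p₂) ≈ 2.346 rad (134.4°). The total great-circle distance is δ·R ≈ 2.346 × 3959 ≈ 9286 mi, so the target fraction is f = 8000/9286 ≈ 0.861.
Interpolate at f ≈ 0.861 with slerp weights a = sin((1−f)δ)/sin δ ≈ 0.447, b = sin(fδ)/sin δ ≈ 1.260.
p = a·p₁ + b·p₂ ≈ (-0.369, 0.537, -0.759); φ = arcsin(p_z) ≈ -49.36°, λ = atan2(p_y, p_x) ≈ 124.52°.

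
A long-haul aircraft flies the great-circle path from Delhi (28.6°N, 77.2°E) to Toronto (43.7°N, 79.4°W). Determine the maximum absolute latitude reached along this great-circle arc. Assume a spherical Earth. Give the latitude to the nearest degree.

The great circle lies in the plane with unit normal n̂ = (p₁ × p₂)/|p₁ × p₂|.
Here n̂_z ≈ -0.260; the vertex latitude is φ_max = arccos|n̂_z| ≈ 74.9°.

≈ 75°N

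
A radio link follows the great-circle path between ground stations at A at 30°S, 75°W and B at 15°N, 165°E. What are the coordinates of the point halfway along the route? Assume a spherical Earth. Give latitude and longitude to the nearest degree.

≈ 15°S, 140°W

Write both endpoints as unit vectors p₁, p₂ with components (cos φ cos λ, cos φ sin λ, sin φ).
The central angle between the endpoints is δ = arccos(p₁·p₂) ≈ 2.150 rad (123.2°).
Interpolate at f = 1/2 with slerp weights a = sin((1−f)δ)/sin δ ≈ 1.051, b = sin(fδ)/sin δ ≈ 1.051.
p = a·p₁ + b·p₂ ≈ (-0.745, -0.617, -0.254); φ = arcsin(p_z) ≈ -14.69°, λ = atan2(p_y, p_x) ≈ -140.40°.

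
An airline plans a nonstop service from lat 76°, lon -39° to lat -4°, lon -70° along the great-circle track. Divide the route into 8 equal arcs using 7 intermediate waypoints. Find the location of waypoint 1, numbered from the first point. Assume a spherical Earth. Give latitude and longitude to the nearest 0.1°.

Convert each endpoint to a unit vector on the sphere (x = cos φ cos λ, y = cos φ sin λ, z = sin φ).
The central angle between the endpoints is δ = arccos(p₁·p₂) ≈ 1.431 rad (82.0°).
Interpolate at f = 1/8 with slerp weights a = sin((1−f)δ)/sin δ ≈ 0.959, b = sin(fδ)/sin δ ≈ 0.180.
p = a·p₁ + b·p₂ ≈ (0.242, -0.314, 0.918); φ = arcsin(p_z) ≈ 66.64°, λ = atan2(p_y, p_x) ≈ -52.46°.

≈ lat 66.6°, lon -52.5°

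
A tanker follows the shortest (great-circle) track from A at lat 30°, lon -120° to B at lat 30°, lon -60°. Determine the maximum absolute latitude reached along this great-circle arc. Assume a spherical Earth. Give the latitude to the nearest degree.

The great circle lies in the plane with unit normal n̂ = (p₁ × p₂)/|p₁ × p₂|.
Here n̂_z ≈ +0.832; the vertex latitude is φ_max = arccos|n̂_z| ≈ 33.7°.

≈ 34°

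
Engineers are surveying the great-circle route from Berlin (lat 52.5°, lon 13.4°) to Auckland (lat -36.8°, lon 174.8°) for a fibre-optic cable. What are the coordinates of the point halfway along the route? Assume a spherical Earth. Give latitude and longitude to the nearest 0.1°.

≈ lat 33.3°, lon 133.9°

The haversine formula gives a central angle δ ≈ 2.785 rad (159.6°) between the endpoints.
Interpolate at f = 1/2 with slerp weights a = sin((1−f)δ)/sin δ ≈ 2.822, b = sin(fδ)/sin δ ≈ 2.822.
p = a·p₁ + b·p₂ ≈ (-0.579, 0.603, 0.548); φ = arcsin(p_z) ≈ 33.26°, λ = atan2(p_y, p_x) ≈ 133.85°.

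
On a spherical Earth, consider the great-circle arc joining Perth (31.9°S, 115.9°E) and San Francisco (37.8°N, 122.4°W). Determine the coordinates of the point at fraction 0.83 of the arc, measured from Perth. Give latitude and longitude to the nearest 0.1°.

≈ (30.5°N, 148.2°W)

Write both endpoints as unit vectors p₁, p₂ with components (cos φ cos λ, cos φ sin λ, sin φ).
The central angle between the endpoints is δ = arccos(p₁·p₂) ≈ 2.314 rad (132.6°).
Interpolate at f = 0.83 with slerp weights a = sin((1−f)δ)/sin δ ≈ 0.520, b = sin(fδ)/sin δ ≈ 1.276.
p = a·p₁ + b·p₂ ≈ (-0.733, -0.454, 0.507); φ = arcsin(p_z) ≈ 30.45°, λ = atan2(p_y, p_x) ≈ -148.25°.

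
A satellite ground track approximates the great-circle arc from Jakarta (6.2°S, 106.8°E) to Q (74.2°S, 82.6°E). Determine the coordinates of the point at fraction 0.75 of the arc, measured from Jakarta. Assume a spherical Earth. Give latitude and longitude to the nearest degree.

≈ (58°S, 97°E)

Write both endpoints as unit vectors p₁, p₂ with components (cos φ cos λ, cos φ sin λ, sin φ).
The central angle between the endpoints is δ = arccos(p₁·p₂) ≈ 1.212 rad (69.5°).
Interpolate at f = 0.75 with slerp weights a = sin((1−f)δ)/sin δ ≈ 0.319, b = sin(fδ)/sin δ ≈ 0.843.
p = a·p₁ + b·p₂ ≈ (-0.062, 0.531, -0.845); φ = arcsin(p_z) ≈ -57.69°, λ = atan2(p_y, p_x) ≈ 96.67°.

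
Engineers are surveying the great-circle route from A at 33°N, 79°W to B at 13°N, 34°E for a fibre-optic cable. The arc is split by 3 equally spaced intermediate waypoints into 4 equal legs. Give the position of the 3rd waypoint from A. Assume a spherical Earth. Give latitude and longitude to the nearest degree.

≈ 27°N, 12°E

The haversine formula gives a central angle δ ≈ 1.769 rad (101.3°) between the endpoints.
Interpolate at f = 3/4 with slerp weights a = sin((1−f)δ)/sin δ ≈ 0.436, b = sin(fδ)/sin δ ≈ 0.990.
p = a·p₁ + b·p₂ ≈ (0.869, 0.180, 0.460); φ = arcsin(p_z) ≈ 27.41°, λ = atan2(p_y, p_x) ≈ 11.69°.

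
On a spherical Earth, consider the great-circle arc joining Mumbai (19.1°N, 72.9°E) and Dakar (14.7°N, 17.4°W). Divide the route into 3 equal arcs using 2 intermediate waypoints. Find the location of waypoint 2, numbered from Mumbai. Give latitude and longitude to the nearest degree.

Write both endpoints as unit vectors p₁, p₂ with components (cos φ cos λ, cos φ sin λ, sin φ).
The central angle between the endpoints is δ = arccos(p₁·p₂) ≈ 1.492 rad (85.5°).
Interpolate at f = 2/3 with slerp weights a = sin((1−f)δ)/sin δ ≈ 0.479, b = sin(fδ)/sin δ ≈ 0.841.
p = a·p₁ + b·p₂ ≈ (0.910, 0.189, 0.370); φ = arcsin(p_z) ≈ 21.72°, λ = atan2(p_y, p_x) ≈ 11.74°.

≈ 22°N, 12°E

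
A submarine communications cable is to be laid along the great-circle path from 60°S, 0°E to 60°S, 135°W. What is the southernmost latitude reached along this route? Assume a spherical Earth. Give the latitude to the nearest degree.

≈ 78°S

The great circle lies in the plane with unit normal n̂ = (p₁ × p₂)/|p₁ × p₂|.
Here n̂_z ≈ -0.216; the vertex latitude is φ_max = arccos|n̂_z| ≈ 77.5°.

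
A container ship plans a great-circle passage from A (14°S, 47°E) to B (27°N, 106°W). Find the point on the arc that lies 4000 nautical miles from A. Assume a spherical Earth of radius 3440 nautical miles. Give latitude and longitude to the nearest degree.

Convert each endpoint to a unit vector on the sphere (x = cos φ cos λ, y = cos φ sin λ, z = sin φ).
The central angle between the endpoints is δ = arccos(p₁·p₂) ≈ 2.647 rad (151.7°). The total great-circle distance is δ·R ≈ 2.647 × 3440 ≈ 9106 nmi, so the target fraction is f = 4000/9106 ≈ 0.439.
Interpolate at f ≈ 0.439 with slerp weights a = sin((1−f)δ)/sin δ ≈ 2.099, b = sin(fδ)/sin δ ≈ 1.934.
p = a·p₁ + b·p₂ ≈ (0.914, -0.167, 0.370); φ = arcsin(p_z) ≈ 21.72°, λ = atan2(p_y, p_x) ≈ -10.35°.

≈ (22°N, 10°W)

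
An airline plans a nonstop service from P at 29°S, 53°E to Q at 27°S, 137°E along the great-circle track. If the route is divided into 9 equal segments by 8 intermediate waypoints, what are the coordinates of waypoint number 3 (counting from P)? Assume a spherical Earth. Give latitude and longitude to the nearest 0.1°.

≈ 35.1°S, 80.7°E

Write both endpoints as unit vectors p₁, p₂ with components (cos φ cos λ, cos φ sin λ, sin φ).
The central angle between the endpoints is δ = arccos(p₁·p₂) ≈ 1.264 rad (72.4°).
Interpolate at f = 3/9 with slerp weights a = sin((1−f)δ)/sin δ ≈ 0.783, b = sin(fδ)/sin δ ≈ 0.429.
p = a·p₁ + b·p₂ ≈ (0.133, 0.808, -0.574); φ = arcsin(p_z) ≈ -35.06°, λ = atan2(p_y, p_x) ≈ 80.68°.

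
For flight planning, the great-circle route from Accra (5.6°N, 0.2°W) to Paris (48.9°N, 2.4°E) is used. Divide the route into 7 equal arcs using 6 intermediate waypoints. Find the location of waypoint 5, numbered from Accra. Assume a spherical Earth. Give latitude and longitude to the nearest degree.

Write both endpoints as unit vectors p₁, p₂ with components (cos φ cos λ, cos φ sin λ, sin φ).
The central angle between the endpoints is δ = arccos(p₁·p₂) ≈ 0.757 rad (43.4°).
Interpolate at f = 5/7 with slerp weights a = sin((1−f)δ)/sin δ ≈ 0.312, b = sin(fδ)/sin δ ≈ 0.750.
p = a·p₁ + b·p₂ ≈ (0.803, 0.020, 0.595); φ = arcsin(p_z) ≈ 36.53°, λ = atan2(p_y, p_x) ≈ 1.39°.

≈ 37°N, 1°E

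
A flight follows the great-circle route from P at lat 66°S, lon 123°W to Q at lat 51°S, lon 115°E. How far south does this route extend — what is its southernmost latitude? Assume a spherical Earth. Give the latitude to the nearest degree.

≈ 75°S

The great circle lies in the plane with unit normal n̂ = (p₁ × p₂)/|p₁ × p₂|.
Here n̂_z ≈ -0.265; the vertex latitude is φ_max = arccos|n̂_z| ≈ 74.6°.
Check via Clairaut: cos φ_max = |cos φ₁| · sin C = cos(66.0°)·sin(139.3°) ≈ 0.265, again giving ≈ 74.6°.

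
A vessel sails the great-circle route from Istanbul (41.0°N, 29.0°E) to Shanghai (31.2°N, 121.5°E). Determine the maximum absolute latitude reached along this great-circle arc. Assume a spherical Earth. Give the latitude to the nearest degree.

≈ 47°N

The great circle lies in the plane with unit normal n̂ = (p₁ × p₂)/|p₁ × p₂|.
Here n̂_z ≈ +0.679; the vertex latitude is φ_max = arccos|n̂_z| ≈ 47.3°.
Check via Clairaut: cos φ_max = |cos φ₁| · sin C = cos(41.0°)·sin(64.1°) ≈ 0.679, again giving ≈ 47.3°.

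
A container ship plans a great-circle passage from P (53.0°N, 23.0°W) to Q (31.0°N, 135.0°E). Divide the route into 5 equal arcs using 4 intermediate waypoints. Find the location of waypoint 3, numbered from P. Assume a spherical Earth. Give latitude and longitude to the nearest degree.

Convert each endpoint to a unit vector on the sphere (x = cos φ cos λ, y = cos φ sin λ, z = sin φ).
The central angle between the endpoints is δ = arccos(p₁·p₂) ≈ 1.638 rad (93.8°).
Interpolate at f = 3/5 with slerp weights a = sin((1−f)δ)/sin δ ≈ 0.611, b = sin(fδ)/sin δ ≈ 0.834.
p = a·p₁ + b·p₂ ≈ (-0.167, 0.362, 0.917); φ = arcsin(p_z) ≈ 66.51°, λ = atan2(p_y, p_x) ≈ 114.79°.

≈ (67°N, 115°E)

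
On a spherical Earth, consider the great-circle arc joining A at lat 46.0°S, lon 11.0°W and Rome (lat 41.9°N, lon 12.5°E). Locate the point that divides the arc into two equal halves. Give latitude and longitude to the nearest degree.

Write both endpoints as unit vectors p₁, p₂ with components (cos φ cos λ, cos φ sin λ, sin φ).
The central angle between the endpoints is δ = arccos(p₁·p₂) ≈ 1.577 rad (90.4°).
Interpolate at f = 1/2 with slerp weights a = sin((1−f)δ)/sin δ ≈ 0.709, b = sin(fδ)/sin δ ≈ 0.709.
p = a·p₁ + b·p₂ ≈ (0.999, 0.020, -0.037); φ = arcsin(p_z) ≈ -2.09°, λ = atan2(p_y, p_x) ≈ 1.16°.

≈ lat 2°S, lon 1°E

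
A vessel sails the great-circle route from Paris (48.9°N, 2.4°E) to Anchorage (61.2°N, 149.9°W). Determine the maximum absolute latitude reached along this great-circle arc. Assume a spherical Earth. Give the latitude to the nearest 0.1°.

The great circle lies in the plane with unit normal n̂ = (p₁ × p₂)/|p₁ × p₂|.
Here n̂_z ≈ -0.159; the vertex latitude is φ_max = arccos|n̂_z| ≈ 80.8°.
Check via Clairaut: cos φ_max = |cos φ₁| · sin C = cos(48.9°)·sin(14.0°) ≈ 0.159, again giving ≈ 80.8°.

≈ 80.8°N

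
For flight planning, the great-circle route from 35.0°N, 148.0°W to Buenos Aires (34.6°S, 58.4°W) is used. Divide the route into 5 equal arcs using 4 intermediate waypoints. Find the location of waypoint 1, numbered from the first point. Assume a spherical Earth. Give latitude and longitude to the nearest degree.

Convert each endpoint to a unit vector on the sphere (x = cos φ cos λ, y = cos φ sin λ, z = sin φ).
The central angle between the endpoints is δ = arccos(p₁·p₂) ≈ 1.898 rad (108.7°).
Interpolate at f = 1/5 with slerp weights a = sin((1−f)δ)/sin δ ≈ 1.054, b = sin(fδ)/sin δ ≈ 0.391.
p = a·p₁ + b·p₂ ≈ (-0.564, -0.732, 0.383); φ = arcsin(p_z) ≈ 22.50°, λ = atan2(p_y, p_x) ≈ -127.60°.

≈ 22°N, 128°W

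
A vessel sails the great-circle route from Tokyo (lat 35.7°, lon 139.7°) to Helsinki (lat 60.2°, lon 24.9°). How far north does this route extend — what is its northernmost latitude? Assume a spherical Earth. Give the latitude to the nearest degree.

The great circle lies in the plane with unit normal n̂ = (p₁ × p₂)/|p₁ × p₂|.
Here n̂_z ≈ -0.389; the vertex latitude is φ_max = arccos|n̂_z| ≈ 67.1°.
Check via Clairaut: cos φ_max = |cos φ₁| · sin C = cos(35.7°)·sin(28.6°) ≈ 0.389, again giving ≈ 67.1°.

≈ 67°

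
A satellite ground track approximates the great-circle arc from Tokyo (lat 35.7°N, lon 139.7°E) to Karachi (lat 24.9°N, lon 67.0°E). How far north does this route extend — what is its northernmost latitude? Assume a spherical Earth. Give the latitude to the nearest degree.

≈ 37°N

The great circle lies in the plane with unit normal n̂ = (p₁ × p₂)/|p₁ × p₂|.
Here n̂_z ≈ -0.794; the vertex latitude is φ_max = arccos|n̂_z| ≈ 37.4°.
Check via Clairaut: cos φ_max = |cos φ₁| · sin C = cos(35.7°)·sin(78.0°) ≈ 0.794, again giving ≈ 37.4°.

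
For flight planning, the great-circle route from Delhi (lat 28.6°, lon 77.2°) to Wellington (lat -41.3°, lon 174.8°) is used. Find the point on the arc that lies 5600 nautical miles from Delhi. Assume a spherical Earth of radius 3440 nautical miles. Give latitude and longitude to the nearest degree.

≈ lat -32°, lon 152°

Convert each endpoint to a unit vector on the sphere (x = cos φ cos λ, y = cos φ sin λ, z = sin φ).
The central angle between the endpoints is δ = arccos(p₁·p₂) ≈ 1.986 rad (113.8°). The total great-circle distance is δ·R ≈ 1.986 × 3440 ≈ 6831 nmi, so the target fraction is f = 5600/6831 ≈ 0.820.
Interpolate at f ≈ 0.820 with slerp weights a = sin((1−f)δ)/sin δ ≈ 0.383, b = sin(fδ)/sin δ ≈ 1.091.
p = a·p₁ + b·p₂ ≈ (-0.742, 0.402, -0.537); φ = arcsin(p_z) ≈ -32.47°, λ = atan2(p_y, p_x) ≈ 151.55°.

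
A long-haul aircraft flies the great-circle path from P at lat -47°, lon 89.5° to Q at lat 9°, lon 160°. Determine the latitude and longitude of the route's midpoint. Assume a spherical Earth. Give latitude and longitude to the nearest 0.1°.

≈ lat -22.7°, lon 132.1°

From cos δ = sin φ₁ sin φ₂ + cos φ₁ cos φ₂ cos Δλ, the central angle is δ ≈ 1.460 rad (83.7°).
Interpolate at f = 1/2 with slerp weights a = sin((1−f)δ)/sin δ ≈ 0.671, b = sin(fδ)/sin δ ≈ 0.671.
p = a·p₁ + b·p₂ ≈ (-0.619, 0.684, -0.386); φ = arcsin(p_z) ≈ -22.69°, λ = atan2(p_y, p_x) ≈ 132.12°.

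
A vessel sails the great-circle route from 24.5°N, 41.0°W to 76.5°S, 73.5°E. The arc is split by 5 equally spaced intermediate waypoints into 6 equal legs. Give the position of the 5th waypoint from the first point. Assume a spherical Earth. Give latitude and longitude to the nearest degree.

Convert each endpoint to a unit vector on the sphere (x = cos φ cos λ, y = cos φ sin λ, z = sin φ).
The central angle between the endpoints is δ = arccos(p₁·p₂) ≈ 2.084 rad (119.4°).
Interpolate at f = 5/6 with slerp weights a = sin((1−f)δ)/sin δ ≈ 0.391, b = sin(fδ)/sin δ ≈ 1.132.
p = a·p₁ + b·p₂ ≈ (0.344, 0.020, -0.939); φ = arcsin(p_z) ≈ -69.87°, λ = atan2(p_y, p_x) ≈ 3.35°.

≈ 70°S, 3°E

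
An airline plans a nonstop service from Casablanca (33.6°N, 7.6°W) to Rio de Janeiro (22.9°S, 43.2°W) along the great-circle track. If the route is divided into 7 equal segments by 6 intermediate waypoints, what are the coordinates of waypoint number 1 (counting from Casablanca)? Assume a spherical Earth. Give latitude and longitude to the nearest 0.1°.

≈ 25.8°N, 13.7°W

Write both endpoints as unit vectors p₁, p₂ with components (cos φ cos λ, cos φ sin λ, sin φ).
The central angle between the endpoints is δ = arccos(p₁·p₂) ≈ 1.150 rad (65.9°).
Interpolate at f = 1/7 with slerp weights a = sin((1−f)δ)/sin δ ≈ 0.913, b = sin(fδ)/sin δ ≈ 0.179.
p = a·p₁ + b·p₂ ≈ (0.874, -0.214, 0.436); φ = arcsin(p_z) ≈ 25.83°, λ = atan2(p_y, p_x) ≈ -13.73°.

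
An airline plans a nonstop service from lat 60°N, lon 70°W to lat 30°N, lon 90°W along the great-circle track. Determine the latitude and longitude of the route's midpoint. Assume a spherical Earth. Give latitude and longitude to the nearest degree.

Convert each endpoint to a unit vector on the sphere (x = cos φ cos λ, y = cos φ sin λ, z = sin φ).
The central angle between the endpoints is δ = arccos(p₁·p₂) ≈ 0.574 rad (32.9°).
Interpolate at f = 1/2 with slerp weights a = sin((1−f)δ)/sin δ ≈ 0.521, b = sin(fδ)/sin δ ≈ 0.521.
p = a·p₁ + b·p₂ ≈ (0.089, -0.696, 0.712); φ = arcsin(p_z) ≈ 45.41°, λ = atan2(p_y, p_x) ≈ -82.71°.

≈ lat 45°N, lon 83°W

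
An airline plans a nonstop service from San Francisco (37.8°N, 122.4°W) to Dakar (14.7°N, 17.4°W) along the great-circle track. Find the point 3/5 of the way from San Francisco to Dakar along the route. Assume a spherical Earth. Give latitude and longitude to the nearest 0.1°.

From cos δ = sin φ₁ sin φ₂ + cos φ₁ cos φ₂ cos Δλ, the central angle is δ ≈ 1.613 rad (92.4°).
Interpolate at f = 3/5 with slerp weights a = sin((1−f)δ)/sin δ ≈ 0.602, b = sin(fδ)/sin δ ≈ 0.824.
p = a·p₁ + b·p₂ ≈ (0.506, -0.640, 0.578); φ = arcsin(p_z) ≈ 35.32°, λ = atan2(p_y, p_x) ≈ -51.67°.

≈ (35.3°N, 51.7°W)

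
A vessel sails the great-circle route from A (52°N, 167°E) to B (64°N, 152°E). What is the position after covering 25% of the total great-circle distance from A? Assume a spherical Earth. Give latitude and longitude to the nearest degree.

Write both endpoints as unit vectors p₁, p₂ with components (cos φ cos λ, cos φ sin λ, sin φ).
The central angle between the endpoints is δ = arccos(p₁·p₂) ≈ 0.250 rad (14.3°).
Interpolate at f = 0.25 with slerp weights a = sin((1−f)δ)/sin δ ≈ 0.753, b = sin(fδ)/sin δ ≈ 0.252.
p = a·p₁ + b·p₂ ≈ (-0.550, 0.156, 0.821); φ = arcsin(p_z) ≈ 55.15°, λ = atan2(p_y, p_x) ≈ 164.13°.

≈ (55°N, 164°E)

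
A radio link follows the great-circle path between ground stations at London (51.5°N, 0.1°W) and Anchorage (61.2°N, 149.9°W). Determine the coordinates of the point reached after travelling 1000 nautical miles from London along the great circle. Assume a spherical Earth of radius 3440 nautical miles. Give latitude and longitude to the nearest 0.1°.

≈ (67.2°N, 11.5°W)

The haversine formula gives a central angle δ ≈ 1.130 rad (64.7°) between the endpoints. The total great-circle distance is δ·R ≈ 1.130 × 3440 ≈ 3887 nmi, so the target fraction is f = 1000/3887 ≈ 0.257.
Interpolate at f ≈ 0.257 with slerp weights a = sin((1−f)δ)/sin δ ≈ 0.823, b = sin(fδ)/sin δ ≈ 0.317.
p = a·p₁ + b·p₂ ≈ (0.380, -0.077, 0.922); φ = arcsin(p_z) ≈ 67.17°, λ = atan2(p_y, p_x) ≈ -11.52°.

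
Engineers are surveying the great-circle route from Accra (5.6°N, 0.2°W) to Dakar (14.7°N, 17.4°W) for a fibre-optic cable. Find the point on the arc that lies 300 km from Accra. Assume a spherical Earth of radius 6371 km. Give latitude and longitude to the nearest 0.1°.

The haversine formula gives a central angle δ ≈ 0.335 rad (19.2°) between the endpoints. The total great-circle distance is δ·R ≈ 0.335 × 6371 ≈ 2135 km, so the target fraction is f = 300/2135 ≈ 0.141.
Interpolate at f ≈ 0.141 with slerp weights a = sin((1−f)δ)/sin δ ≈ 0.864, b = sin(fδ)/sin δ ≈ 0.143.
p = a·p₁ + b·p₂ ≈ (0.992, -0.044, 0.121); φ = arcsin(p_z) ≈ 6.93°, λ = atan2(p_y, p_x) ≈ -2.56°.

≈ 6.9°N, 2.6°W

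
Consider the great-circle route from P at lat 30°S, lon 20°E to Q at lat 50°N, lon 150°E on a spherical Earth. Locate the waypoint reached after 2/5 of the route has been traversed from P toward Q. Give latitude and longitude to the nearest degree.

Write both endpoints as unit vectors p₁, p₂ with components (cos φ cos λ, cos φ sin λ, sin φ).
The central angle between the endpoints is δ = arccos(p₁·p₂) ≈ 2.405 rad (137.8°).
Interpolate at f = 2/5 with slerp weights a = sin((1−f)δ)/sin δ ≈ 1.477, b = sin(fδ)/sin δ ≈ 1.221.
p = a·p₁ + b·p₂ ≈ (0.522, 0.830, 0.197); φ = arcsin(p_z) ≈ 11.38°, λ = atan2(p_y, p_x) ≈ 57.84°.

≈ lat 11°N, lon 58°E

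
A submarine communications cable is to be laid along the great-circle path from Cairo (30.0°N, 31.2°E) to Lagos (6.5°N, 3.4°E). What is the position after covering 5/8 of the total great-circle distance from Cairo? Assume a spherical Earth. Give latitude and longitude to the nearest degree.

From cos δ = sin φ₁ sin φ₂ + cos φ₁ cos φ₂ cos Δλ, the central angle is δ ≈ 0.613 rad (35.1°).
Interpolate at f = 5/8 with slerp weights a = sin((1−f)δ)/sin δ ≈ 0.396, b = sin(fδ)/sin δ ≈ 0.650.
p = a·p₁ + b·p₂ ≈ (0.938, 0.216, 0.272); φ = arcsin(p_z) ≈ 15.76°, λ = atan2(p_y, p_x) ≈ 12.97°.

≈ 16°N, 13°E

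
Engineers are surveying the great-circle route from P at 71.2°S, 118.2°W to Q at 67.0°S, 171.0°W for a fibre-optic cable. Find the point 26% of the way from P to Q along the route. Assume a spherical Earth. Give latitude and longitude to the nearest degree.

The haversine formula gives a central angle δ ≈ 0.325 rad (18.6°) between the endpoints.
Interpolate at f = 0.26 with slerp weights a = sin((1−f)δ)/sin δ ≈ 0.746, b = sin(fδ)/sin δ ≈ 0.264.
p = a·p₁ + b·p₂ ≈ (-0.216, -0.228, -0.949); φ = arcsin(p_z) ≈ -71.71°, λ = atan2(p_y, p_x) ≈ -133.40°.

≈ 72°S, 133°W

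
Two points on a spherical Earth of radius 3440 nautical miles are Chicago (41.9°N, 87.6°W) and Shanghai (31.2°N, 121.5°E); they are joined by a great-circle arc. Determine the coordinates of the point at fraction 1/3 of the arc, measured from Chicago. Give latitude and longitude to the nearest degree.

Write both endpoints as unit vectors p₁, p₂ with components (cos φ cos λ, cos φ sin λ, sin φ).
The central angle between the endpoints is δ = arccos(p₁·p₂) ≈ 1.783 rad (102.1°).
Interpolate at f = 1/3 with slerp weights a = sin((1−f)δ)/sin δ ≈ 0.949, b = sin(fδ)/sin δ ≈ 0.573.
p = a·p₁ + b·p₂ ≈ (-0.226, -0.288, 0.930); φ = arcsin(p_z) ≈ 68.51°, λ = atan2(p_y, p_x) ≈ -128.16°.

≈ (69°N, 128°W)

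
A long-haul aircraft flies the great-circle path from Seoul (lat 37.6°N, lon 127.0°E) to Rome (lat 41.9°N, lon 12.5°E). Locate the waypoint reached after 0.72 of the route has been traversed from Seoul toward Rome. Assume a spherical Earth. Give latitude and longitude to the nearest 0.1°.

Write both endpoints as unit vectors p₁, p₂ with components (cos φ cos λ, cos φ sin λ, sin φ).
The central angle between the endpoints is δ = arccos(p₁·p₂) ≈ 1.407 rad (80.6°).
Interpolate at f = 0.72 with slerp weights a = sin((1−f)δ)/sin δ ≈ 0.389, b = sin(fδ)/sin δ ≈ 0.860.
p = a·p₁ + b·p₂ ≈ (0.439, 0.385, 0.812); φ = arcsin(p_z) ≈ 54.26°, λ = atan2(p_y, p_x) ≈ 41.20°.

≈ lat 54.3°N, lon 41.2°E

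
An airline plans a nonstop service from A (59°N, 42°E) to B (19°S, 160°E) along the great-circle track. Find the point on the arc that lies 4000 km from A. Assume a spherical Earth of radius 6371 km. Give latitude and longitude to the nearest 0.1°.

≈ (50.2°N, 104.8°E)

Convert each endpoint to a unit vector on the sphere (x = cos φ cos λ, y = cos φ sin λ, z = sin φ).
The central angle between the endpoints is δ = arccos(p₁·p₂) ≈ 2.103 rad (120.5°). The total great-circle distance is δ·R ≈ 2.103 × 6371 ≈ 13400 km, so the target fraction is f = 4000/13400 ≈ 0.299.
Interpolate at f ≈ 0.299 with slerp weights a = sin((1−f)δ)/sin δ ≈ 1.155, b = sin(fδ)/sin δ ≈ 0.682.
p = a·p₁ + b·p₂ ≈ (-0.164, 0.619, 0.768); φ = arcsin(p_z) ≈ 50.21°, λ = atan2(p_y, p_x) ≈ 104.81°.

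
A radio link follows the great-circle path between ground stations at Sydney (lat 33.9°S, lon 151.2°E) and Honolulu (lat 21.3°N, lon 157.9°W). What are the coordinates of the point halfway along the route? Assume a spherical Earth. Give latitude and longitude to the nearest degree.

Convert each endpoint to a unit vector on the sphere (x = cos φ cos λ, y = cos φ sin λ, z = sin φ).
The central angle between the endpoints is δ = arccos(p₁·p₂) ≈ 1.282 rad (73.4°).
Interpolate at f = 1/2 with slerp weights a = sin((1−f)δ)/sin δ ≈ 0.624, b = sin(fδ)/sin δ ≈ 0.624.
p = a·p₁ + b·p₂ ≈ (-0.992, 0.031, -0.121); φ = arcsin(p_z) ≈ -6.97°, λ = atan2(p_y, p_x) ≈ 178.22°.

≈ lat 7°S, lon 178°E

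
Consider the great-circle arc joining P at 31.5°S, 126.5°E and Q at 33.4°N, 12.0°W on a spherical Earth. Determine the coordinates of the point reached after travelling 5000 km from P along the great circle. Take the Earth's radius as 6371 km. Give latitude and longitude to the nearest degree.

≈ 13°S, 82°E

From cos δ = sin φ₁ sin φ₂ + cos φ₁ cos φ₂ cos Δλ, the central angle is δ ≈ 2.534 rad (145.2°). The total great-circle distance is δ·R ≈ 2.534 × 6371 ≈ 16141 km, so the target fraction is f = 5000/16141 ≈ 0.310.
Interpolate at f ≈ 0.310 with slerp weights a = sin((1−f)δ)/sin δ ≈ 1.723, b = sin(fδ)/sin δ ≈ 1.237.
p = a·p₁ + b·p₂ ≈ (0.136, 0.966, -0.219); φ = arcsin(p_z) ≈ -12.66°, λ = atan2(p_y, p_x) ≈ 81.96°.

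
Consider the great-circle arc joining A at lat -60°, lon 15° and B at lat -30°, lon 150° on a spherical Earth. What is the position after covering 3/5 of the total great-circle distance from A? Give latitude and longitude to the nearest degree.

≈ lat -59°, lon 128°

Convert each endpoint to a unit vector on the sphere (x = cos φ cos λ, y = cos φ sin λ, z = sin φ).
The central angle between the endpoints is δ = arccos(p₁·p₂) ≈ 1.444 rad (82.7°).
Interpolate at f = 3/5 with slerp weights a = sin((1−f)δ)/sin δ ≈ 0.550, b = sin(fδ)/sin δ ≈ 0.768.
p = a·p₁ + b·p₂ ≈ (-0.310, 0.404, -0.861); φ = arcsin(p_z) ≈ -59.39°, λ = atan2(p_y, p_x) ≈ 127.54°.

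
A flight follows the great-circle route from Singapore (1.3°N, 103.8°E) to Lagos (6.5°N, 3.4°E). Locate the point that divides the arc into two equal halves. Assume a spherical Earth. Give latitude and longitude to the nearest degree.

Convert each endpoint to a unit vector on the sphere (x = cos φ cos λ, y = cos φ sin λ, z = sin φ).
The central angle between the endpoints is δ = arccos(p₁·p₂) ≈ 1.748 rad (100.2°).
Interpolate at f = 1/2 with slerp weights a = sin((1−f)δ)/sin δ ≈ 0.779, b = sin(fδ)/sin δ ≈ 0.779.
p = a·p₁ + b·p₂ ≈ (0.587, 0.803, 0.106); φ = arcsin(p_z) ≈ 6.08°, λ = atan2(p_y, p_x) ≈ 53.81°.

≈ (6°N, 54°E)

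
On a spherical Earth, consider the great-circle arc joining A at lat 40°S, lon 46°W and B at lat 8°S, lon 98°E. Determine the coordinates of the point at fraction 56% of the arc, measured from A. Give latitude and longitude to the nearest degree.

Convert each endpoint to a unit vector on the sphere (x = cos φ cos λ, y = cos φ sin λ, z = sin φ).
The central angle between the endpoints is δ = arccos(p₁·p₂) ≈ 2.123 rad (121.6°).
Interpolate at f = 0.56 with slerp weights a = sin((1−f)δ)/sin δ ≈ 0.944, b = sin(fδ)/sin δ ≈ 1.090.
p = a·p₁ + b·p₂ ≈ (0.352, 0.548, -0.759); φ = arcsin(p_z) ≈ -49.33°, λ = atan2(p_y, p_x) ≈ 57.28°.

≈ lat 49°S, lon 57°E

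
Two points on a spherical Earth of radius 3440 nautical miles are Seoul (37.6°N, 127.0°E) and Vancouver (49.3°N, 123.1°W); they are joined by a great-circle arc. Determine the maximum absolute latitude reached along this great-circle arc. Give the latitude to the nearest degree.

The great circle lies in the plane with unit normal n̂ = (p₁ × p₂)/|p₁ × p₂|.
Here n̂_z ≈ +0.507; the vertex latitude is φ_max = arccos|n̂_z| ≈ 59.5°.
Check via Clairaut: cos φ_max = |cos φ₁| · sin C = cos(37.6°)·sin(39.8°) ≈ 0.507, again giving ≈ 59.5°.

≈ 60°N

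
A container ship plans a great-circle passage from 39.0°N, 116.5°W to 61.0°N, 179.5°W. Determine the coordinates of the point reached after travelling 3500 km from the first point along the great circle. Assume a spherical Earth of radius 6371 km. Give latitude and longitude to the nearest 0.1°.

Write both endpoints as unit vectors p₁, p₂ with components (cos φ cos λ, cos φ sin λ, sin φ).
The central angle between the endpoints is δ = arccos(p₁·p₂) ≈ 0.765 rad (43.8°). The total great-circle distance is δ·R ≈ 0.765 × 6371 ≈ 4873 km, so the target fraction is f = 3500/4873 ≈ 0.718.
Interpolate at f ≈ 0.718 with slerp weights a = sin((1−f)δ)/sin δ ≈ 0.309, b = sin(fδ)/sin δ ≈ 0.754.
p = a·p₁ + b·p₂ ≈ (-0.473, -0.218, 0.854); φ = arcsin(p_z) ≈ 58.63°, λ = atan2(p_y, p_x) ≈ -155.24°.

≈ 58.6°N, 155.2°W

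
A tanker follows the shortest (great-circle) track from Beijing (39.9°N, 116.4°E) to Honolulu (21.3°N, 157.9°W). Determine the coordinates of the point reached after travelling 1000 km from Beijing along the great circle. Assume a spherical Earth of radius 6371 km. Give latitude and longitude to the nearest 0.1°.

Convert each endpoint to a unit vector on the sphere (x = cos φ cos λ, y = cos φ sin λ, z = sin φ).
The central angle between the endpoints is δ = arccos(p₁·p₂) ≈ 1.280 rad (73.3°). The total great-circle distance is δ·R ≈ 1.280 × 6371 ≈ 8156 km, so the target fraction is f = 1000/8156 ≈ 0.123.
Interpolate at f ≈ 0.123 with slerp weights a = sin((1−f)δ)/sin δ ≈ 0.941, b = sin(fδ)/sin δ ≈ 0.163.
p = a·p₁ + b·p₂ ≈ (-0.462, 0.589, 0.663); φ = arcsin(p_z) ≈ 41.52°, λ = atan2(p_y, p_x) ≈ 128.08°.

≈ 41.5°N, 128.1°E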